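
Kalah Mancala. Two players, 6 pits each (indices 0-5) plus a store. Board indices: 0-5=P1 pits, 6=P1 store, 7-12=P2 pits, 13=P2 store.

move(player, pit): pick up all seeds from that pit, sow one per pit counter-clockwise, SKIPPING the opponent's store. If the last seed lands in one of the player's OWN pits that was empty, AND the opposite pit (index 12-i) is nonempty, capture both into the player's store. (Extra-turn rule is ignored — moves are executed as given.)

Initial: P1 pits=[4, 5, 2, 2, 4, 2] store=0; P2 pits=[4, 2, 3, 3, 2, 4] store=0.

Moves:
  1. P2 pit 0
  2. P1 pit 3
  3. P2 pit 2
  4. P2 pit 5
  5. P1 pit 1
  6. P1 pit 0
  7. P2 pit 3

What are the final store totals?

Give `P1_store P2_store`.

Answer: 1 3

Derivation:
Move 1: P2 pit0 -> P1=[4,5,2,2,4,2](0) P2=[0,3,4,4,3,4](0)
Move 2: P1 pit3 -> P1=[4,5,2,0,5,3](0) P2=[0,3,4,4,3,4](0)
Move 3: P2 pit2 -> P1=[4,5,2,0,5,3](0) P2=[0,3,0,5,4,5](1)
Move 4: P2 pit5 -> P1=[5,6,3,1,5,3](0) P2=[0,3,0,5,4,0](2)
Move 5: P1 pit1 -> P1=[5,0,4,2,6,4](1) P2=[1,3,0,5,4,0](2)
Move 6: P1 pit0 -> P1=[0,1,5,3,7,5](1) P2=[1,3,0,5,4,0](2)
Move 7: P2 pit3 -> P1=[1,2,5,3,7,5](1) P2=[1,3,0,0,5,1](3)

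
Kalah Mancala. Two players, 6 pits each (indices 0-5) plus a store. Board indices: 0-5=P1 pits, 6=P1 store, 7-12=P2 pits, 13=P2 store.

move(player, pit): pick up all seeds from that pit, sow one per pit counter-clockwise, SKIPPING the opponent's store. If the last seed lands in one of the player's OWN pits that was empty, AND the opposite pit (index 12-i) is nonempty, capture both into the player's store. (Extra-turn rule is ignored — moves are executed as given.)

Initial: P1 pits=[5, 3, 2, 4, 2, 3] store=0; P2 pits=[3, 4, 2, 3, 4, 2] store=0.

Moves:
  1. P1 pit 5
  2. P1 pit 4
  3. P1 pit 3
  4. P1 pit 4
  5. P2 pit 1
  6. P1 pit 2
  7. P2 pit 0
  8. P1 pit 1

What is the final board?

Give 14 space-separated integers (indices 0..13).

Move 1: P1 pit5 -> P1=[5,3,2,4,2,0](1) P2=[4,5,2,3,4,2](0)
Move 2: P1 pit4 -> P1=[5,3,2,4,0,1](2) P2=[4,5,2,3,4,2](0)
Move 3: P1 pit3 -> P1=[5,3,2,0,1,2](3) P2=[5,5,2,3,4,2](0)
Move 4: P1 pit4 -> P1=[5,3,2,0,0,3](3) P2=[5,5,2,3,4,2](0)
Move 5: P2 pit1 -> P1=[5,3,2,0,0,3](3) P2=[5,0,3,4,5,3](1)
Move 6: P1 pit2 -> P1=[5,3,0,1,1,3](3) P2=[5,0,3,4,5,3](1)
Move 7: P2 pit0 -> P1=[5,3,0,1,1,3](3) P2=[0,1,4,5,6,4](1)
Move 8: P1 pit1 -> P1=[5,0,1,2,2,3](3) P2=[0,1,4,5,6,4](1)

Answer: 5 0 1 2 2 3 3 0 1 4 5 6 4 1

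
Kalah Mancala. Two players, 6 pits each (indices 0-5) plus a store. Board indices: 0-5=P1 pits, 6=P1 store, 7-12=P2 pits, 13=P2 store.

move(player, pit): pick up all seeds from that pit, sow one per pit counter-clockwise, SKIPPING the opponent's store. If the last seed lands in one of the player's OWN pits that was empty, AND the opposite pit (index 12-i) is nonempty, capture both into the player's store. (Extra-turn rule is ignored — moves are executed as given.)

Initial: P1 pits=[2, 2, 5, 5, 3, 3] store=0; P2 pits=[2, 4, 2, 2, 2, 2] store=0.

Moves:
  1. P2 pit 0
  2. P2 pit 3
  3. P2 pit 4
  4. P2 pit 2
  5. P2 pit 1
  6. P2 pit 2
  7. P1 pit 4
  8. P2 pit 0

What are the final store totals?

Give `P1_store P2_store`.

Answer: 1 2

Derivation:
Move 1: P2 pit0 -> P1=[2,2,5,5,3,3](0) P2=[0,5,3,2,2,2](0)
Move 2: P2 pit3 -> P1=[2,2,5,5,3,3](0) P2=[0,5,3,0,3,3](0)
Move 3: P2 pit4 -> P1=[3,2,5,5,3,3](0) P2=[0,5,3,0,0,4](1)
Move 4: P2 pit2 -> P1=[3,2,5,5,3,3](0) P2=[0,5,0,1,1,5](1)
Move 5: P2 pit1 -> P1=[3,2,5,5,3,3](0) P2=[0,0,1,2,2,6](2)
Move 6: P2 pit2 -> P1=[3,2,5,5,3,3](0) P2=[0,0,0,3,2,6](2)
Move 7: P1 pit4 -> P1=[3,2,5,5,0,4](1) P2=[1,0,0,3,2,6](2)
Move 8: P2 pit0 -> P1=[3,2,5,5,0,4](1) P2=[0,1,0,3,2,6](2)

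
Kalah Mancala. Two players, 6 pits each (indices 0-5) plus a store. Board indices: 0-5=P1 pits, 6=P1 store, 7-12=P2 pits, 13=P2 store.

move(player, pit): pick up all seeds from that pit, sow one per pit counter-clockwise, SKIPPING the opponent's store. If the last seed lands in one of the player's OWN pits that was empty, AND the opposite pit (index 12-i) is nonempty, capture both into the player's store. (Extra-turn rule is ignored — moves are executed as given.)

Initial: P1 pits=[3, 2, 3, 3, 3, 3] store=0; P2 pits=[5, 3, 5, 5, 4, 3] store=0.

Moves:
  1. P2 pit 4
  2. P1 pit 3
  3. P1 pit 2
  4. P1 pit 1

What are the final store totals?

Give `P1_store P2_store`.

Move 1: P2 pit4 -> P1=[4,3,3,3,3,3](0) P2=[5,3,5,5,0,4](1)
Move 2: P1 pit3 -> P1=[4,3,3,0,4,4](1) P2=[5,3,5,5,0,4](1)
Move 3: P1 pit2 -> P1=[4,3,0,1,5,5](1) P2=[5,3,5,5,0,4](1)
Move 4: P1 pit1 -> P1=[4,0,1,2,6,5](1) P2=[5,3,5,5,0,4](1)

Answer: 1 1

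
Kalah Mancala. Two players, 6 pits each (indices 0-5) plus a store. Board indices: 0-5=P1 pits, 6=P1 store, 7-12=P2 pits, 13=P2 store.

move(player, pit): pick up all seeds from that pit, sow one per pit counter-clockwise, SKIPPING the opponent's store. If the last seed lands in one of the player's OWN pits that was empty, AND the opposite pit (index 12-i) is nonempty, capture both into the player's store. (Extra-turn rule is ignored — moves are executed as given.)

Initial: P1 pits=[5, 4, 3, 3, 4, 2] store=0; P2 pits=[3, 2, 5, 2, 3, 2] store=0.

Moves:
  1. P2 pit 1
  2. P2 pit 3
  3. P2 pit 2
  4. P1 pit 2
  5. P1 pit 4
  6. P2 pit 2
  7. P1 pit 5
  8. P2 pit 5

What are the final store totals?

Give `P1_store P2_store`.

Answer: 2 3

Derivation:
Move 1: P2 pit1 -> P1=[5,4,3,3,4,2](0) P2=[3,0,6,3,3,2](0)
Move 2: P2 pit3 -> P1=[5,4,3,3,4,2](0) P2=[3,0,6,0,4,3](1)
Move 3: P2 pit2 -> P1=[6,5,3,3,4,2](0) P2=[3,0,0,1,5,4](2)
Move 4: P1 pit2 -> P1=[6,5,0,4,5,3](0) P2=[3,0,0,1,5,4](2)
Move 5: P1 pit4 -> P1=[6,5,0,4,0,4](1) P2=[4,1,1,1,5,4](2)
Move 6: P2 pit2 -> P1=[6,5,0,4,0,4](1) P2=[4,1,0,2,5,4](2)
Move 7: P1 pit5 -> P1=[6,5,0,4,0,0](2) P2=[5,2,1,2,5,4](2)
Move 8: P2 pit5 -> P1=[7,6,1,4,0,0](2) P2=[5,2,1,2,5,0](3)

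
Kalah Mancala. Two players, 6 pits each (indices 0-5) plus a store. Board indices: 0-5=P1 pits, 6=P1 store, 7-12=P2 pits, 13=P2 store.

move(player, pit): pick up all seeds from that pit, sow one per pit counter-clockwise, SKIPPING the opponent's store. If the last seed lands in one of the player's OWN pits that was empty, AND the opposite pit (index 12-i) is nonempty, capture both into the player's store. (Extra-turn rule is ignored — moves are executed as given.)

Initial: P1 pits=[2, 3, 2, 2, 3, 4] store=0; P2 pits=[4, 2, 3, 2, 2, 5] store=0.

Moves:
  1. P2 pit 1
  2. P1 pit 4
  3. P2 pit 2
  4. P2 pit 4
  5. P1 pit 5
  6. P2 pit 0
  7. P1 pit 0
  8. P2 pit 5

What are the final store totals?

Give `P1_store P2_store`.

Move 1: P2 pit1 -> P1=[2,3,2,2,3,4](0) P2=[4,0,4,3,2,5](0)
Move 2: P1 pit4 -> P1=[2,3,2,2,0,5](1) P2=[5,0,4,3,2,5](0)
Move 3: P2 pit2 -> P1=[2,3,2,2,0,5](1) P2=[5,0,0,4,3,6](1)
Move 4: P2 pit4 -> P1=[3,3,2,2,0,5](1) P2=[5,0,0,4,0,7](2)
Move 5: P1 pit5 -> P1=[3,3,2,2,0,0](2) P2=[6,1,1,5,0,7](2)
Move 6: P2 pit0 -> P1=[3,3,2,2,0,0](2) P2=[0,2,2,6,1,8](3)
Move 7: P1 pit0 -> P1=[0,4,3,3,0,0](2) P2=[0,2,2,6,1,8](3)
Move 8: P2 pit5 -> P1=[1,5,4,4,1,0](2) P2=[0,2,2,6,1,0](6)

Answer: 2 6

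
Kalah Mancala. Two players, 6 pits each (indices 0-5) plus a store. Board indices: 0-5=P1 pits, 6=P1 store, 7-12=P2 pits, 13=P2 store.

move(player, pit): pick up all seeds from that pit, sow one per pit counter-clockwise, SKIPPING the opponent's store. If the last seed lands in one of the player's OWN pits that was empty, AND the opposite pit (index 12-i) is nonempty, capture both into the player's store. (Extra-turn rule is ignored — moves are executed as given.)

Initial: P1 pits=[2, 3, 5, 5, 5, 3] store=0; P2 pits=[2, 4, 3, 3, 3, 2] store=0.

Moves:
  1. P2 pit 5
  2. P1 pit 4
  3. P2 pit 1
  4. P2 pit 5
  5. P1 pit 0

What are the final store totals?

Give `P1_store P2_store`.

Move 1: P2 pit5 -> P1=[3,3,5,5,5,3](0) P2=[2,4,3,3,3,0](1)
Move 2: P1 pit4 -> P1=[3,3,5,5,0,4](1) P2=[3,5,4,3,3,0](1)
Move 3: P2 pit1 -> P1=[3,3,5,5,0,4](1) P2=[3,0,5,4,4,1](2)
Move 4: P2 pit5 -> P1=[3,3,5,5,0,4](1) P2=[3,0,5,4,4,0](3)
Move 5: P1 pit0 -> P1=[0,4,6,6,0,4](1) P2=[3,0,5,4,4,0](3)

Answer: 1 3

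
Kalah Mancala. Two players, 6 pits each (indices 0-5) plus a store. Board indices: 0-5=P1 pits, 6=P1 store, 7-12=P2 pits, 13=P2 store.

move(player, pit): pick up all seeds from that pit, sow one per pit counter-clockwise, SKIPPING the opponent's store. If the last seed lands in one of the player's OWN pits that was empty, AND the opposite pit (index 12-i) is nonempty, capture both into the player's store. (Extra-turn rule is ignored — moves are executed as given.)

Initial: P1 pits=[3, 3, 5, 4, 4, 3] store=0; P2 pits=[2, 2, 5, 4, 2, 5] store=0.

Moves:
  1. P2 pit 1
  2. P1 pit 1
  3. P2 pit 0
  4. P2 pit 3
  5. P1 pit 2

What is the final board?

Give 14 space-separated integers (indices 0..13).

Answer: 4 1 0 6 6 4 1 1 2 7 0 3 6 1

Derivation:
Move 1: P2 pit1 -> P1=[3,3,5,4,4,3](0) P2=[2,0,6,5,2,5](0)
Move 2: P1 pit1 -> P1=[3,0,6,5,5,3](0) P2=[2,0,6,5,2,5](0)
Move 3: P2 pit0 -> P1=[3,0,6,5,5,3](0) P2=[0,1,7,5,2,5](0)
Move 4: P2 pit3 -> P1=[4,1,6,5,5,3](0) P2=[0,1,7,0,3,6](1)
Move 5: P1 pit2 -> P1=[4,1,0,6,6,4](1) P2=[1,2,7,0,3,6](1)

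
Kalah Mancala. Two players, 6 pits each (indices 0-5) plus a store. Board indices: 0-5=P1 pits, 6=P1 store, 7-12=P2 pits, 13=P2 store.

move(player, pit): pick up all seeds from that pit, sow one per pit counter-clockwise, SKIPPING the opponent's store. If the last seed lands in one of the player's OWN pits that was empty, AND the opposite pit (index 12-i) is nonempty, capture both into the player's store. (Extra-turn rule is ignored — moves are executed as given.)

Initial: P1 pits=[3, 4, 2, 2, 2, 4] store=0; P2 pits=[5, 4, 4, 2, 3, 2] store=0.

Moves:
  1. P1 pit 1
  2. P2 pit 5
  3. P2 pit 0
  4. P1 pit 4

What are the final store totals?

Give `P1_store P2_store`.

Answer: 1 6

Derivation:
Move 1: P1 pit1 -> P1=[3,0,3,3,3,5](0) P2=[5,4,4,2,3,2](0)
Move 2: P2 pit5 -> P1=[4,0,3,3,3,5](0) P2=[5,4,4,2,3,0](1)
Move 3: P2 pit0 -> P1=[0,0,3,3,3,5](0) P2=[0,5,5,3,4,0](6)
Move 4: P1 pit4 -> P1=[0,0,3,3,0,6](1) P2=[1,5,5,3,4,0](6)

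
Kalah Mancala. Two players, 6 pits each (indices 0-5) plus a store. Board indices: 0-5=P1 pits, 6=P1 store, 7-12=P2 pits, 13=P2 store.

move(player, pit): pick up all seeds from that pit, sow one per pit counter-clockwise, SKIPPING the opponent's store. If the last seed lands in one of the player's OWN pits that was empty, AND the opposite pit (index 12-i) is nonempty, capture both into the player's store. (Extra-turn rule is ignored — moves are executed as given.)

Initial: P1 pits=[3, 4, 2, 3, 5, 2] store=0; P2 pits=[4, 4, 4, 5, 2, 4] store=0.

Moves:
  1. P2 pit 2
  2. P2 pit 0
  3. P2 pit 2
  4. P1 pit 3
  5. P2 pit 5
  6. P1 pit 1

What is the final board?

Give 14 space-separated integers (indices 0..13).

Answer: 4 0 4 2 7 4 2 0 5 0 8 4 0 2

Derivation:
Move 1: P2 pit2 -> P1=[3,4,2,3,5,2](0) P2=[4,4,0,6,3,5](1)
Move 2: P2 pit0 -> P1=[3,4,2,3,5,2](0) P2=[0,5,1,7,4,5](1)
Move 3: P2 pit2 -> P1=[3,4,2,3,5,2](0) P2=[0,5,0,8,4,5](1)
Move 4: P1 pit3 -> P1=[3,4,2,0,6,3](1) P2=[0,5,0,8,4,5](1)
Move 5: P2 pit5 -> P1=[4,5,3,1,6,3](1) P2=[0,5,0,8,4,0](2)
Move 6: P1 pit1 -> P1=[4,0,4,2,7,4](2) P2=[0,5,0,8,4,0](2)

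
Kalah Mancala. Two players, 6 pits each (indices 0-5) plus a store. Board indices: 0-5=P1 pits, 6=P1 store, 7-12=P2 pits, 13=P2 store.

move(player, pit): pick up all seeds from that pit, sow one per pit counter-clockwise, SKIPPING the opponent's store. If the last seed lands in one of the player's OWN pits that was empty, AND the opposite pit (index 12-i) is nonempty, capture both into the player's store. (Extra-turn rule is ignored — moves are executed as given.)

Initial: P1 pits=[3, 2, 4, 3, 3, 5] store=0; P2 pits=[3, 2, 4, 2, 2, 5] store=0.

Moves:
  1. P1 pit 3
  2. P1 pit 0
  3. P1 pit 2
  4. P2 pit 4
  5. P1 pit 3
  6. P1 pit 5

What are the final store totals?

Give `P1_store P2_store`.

Move 1: P1 pit3 -> P1=[3,2,4,0,4,6](1) P2=[3,2,4,2,2,5](0)
Move 2: P1 pit0 -> P1=[0,3,5,0,4,6](6) P2=[3,2,0,2,2,5](0)
Move 3: P1 pit2 -> P1=[0,3,0,1,5,7](7) P2=[4,2,0,2,2,5](0)
Move 4: P2 pit4 -> P1=[0,3,0,1,5,7](7) P2=[4,2,0,2,0,6](1)
Move 5: P1 pit3 -> P1=[0,3,0,0,6,7](7) P2=[4,2,0,2,0,6](1)
Move 6: P1 pit5 -> P1=[0,3,0,0,6,0](8) P2=[5,3,1,3,1,7](1)

Answer: 8 1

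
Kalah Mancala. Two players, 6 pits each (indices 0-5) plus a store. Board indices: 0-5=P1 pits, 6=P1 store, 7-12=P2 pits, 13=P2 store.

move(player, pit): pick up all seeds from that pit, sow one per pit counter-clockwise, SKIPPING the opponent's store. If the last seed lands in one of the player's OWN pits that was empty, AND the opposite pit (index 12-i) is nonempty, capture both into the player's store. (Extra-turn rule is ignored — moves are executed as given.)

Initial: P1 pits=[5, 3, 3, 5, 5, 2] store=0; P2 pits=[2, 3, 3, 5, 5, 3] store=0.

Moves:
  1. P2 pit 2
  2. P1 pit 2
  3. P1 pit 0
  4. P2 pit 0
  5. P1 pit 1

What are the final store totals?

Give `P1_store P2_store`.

Answer: 0 8

Derivation:
Move 1: P2 pit2 -> P1=[5,3,3,5,5,2](0) P2=[2,3,0,6,6,4](0)
Move 2: P1 pit2 -> P1=[5,3,0,6,6,3](0) P2=[2,3,0,6,6,4](0)
Move 3: P1 pit0 -> P1=[0,4,1,7,7,4](0) P2=[2,3,0,6,6,4](0)
Move 4: P2 pit0 -> P1=[0,4,1,0,7,4](0) P2=[0,4,0,6,6,4](8)
Move 5: P1 pit1 -> P1=[0,0,2,1,8,5](0) P2=[0,4,0,6,6,4](8)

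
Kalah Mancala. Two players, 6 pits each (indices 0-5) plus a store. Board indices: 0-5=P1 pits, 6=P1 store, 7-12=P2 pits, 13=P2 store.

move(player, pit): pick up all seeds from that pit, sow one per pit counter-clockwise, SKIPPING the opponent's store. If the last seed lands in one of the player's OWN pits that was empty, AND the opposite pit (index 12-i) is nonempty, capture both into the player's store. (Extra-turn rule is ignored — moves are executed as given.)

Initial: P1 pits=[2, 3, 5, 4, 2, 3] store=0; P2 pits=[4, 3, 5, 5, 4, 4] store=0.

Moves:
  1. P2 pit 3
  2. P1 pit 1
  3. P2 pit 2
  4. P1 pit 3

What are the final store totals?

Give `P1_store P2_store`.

Move 1: P2 pit3 -> P1=[3,4,5,4,2,3](0) P2=[4,3,5,0,5,5](1)
Move 2: P1 pit1 -> P1=[3,0,6,5,3,4](0) P2=[4,3,5,0,5,5](1)
Move 3: P2 pit2 -> P1=[4,0,6,5,3,4](0) P2=[4,3,0,1,6,6](2)
Move 4: P1 pit3 -> P1=[4,0,6,0,4,5](1) P2=[5,4,0,1,6,6](2)

Answer: 1 2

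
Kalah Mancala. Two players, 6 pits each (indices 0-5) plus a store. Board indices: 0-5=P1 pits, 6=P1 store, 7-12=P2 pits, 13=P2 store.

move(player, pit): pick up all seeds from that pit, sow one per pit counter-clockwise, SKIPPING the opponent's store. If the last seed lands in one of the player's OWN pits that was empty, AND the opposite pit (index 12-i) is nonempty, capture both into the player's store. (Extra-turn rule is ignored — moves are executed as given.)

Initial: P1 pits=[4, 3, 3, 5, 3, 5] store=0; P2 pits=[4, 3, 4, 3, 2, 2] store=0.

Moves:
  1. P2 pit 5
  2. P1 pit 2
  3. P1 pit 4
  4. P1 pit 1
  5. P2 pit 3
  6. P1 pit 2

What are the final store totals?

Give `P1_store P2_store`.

Move 1: P2 pit5 -> P1=[5,3,3,5,3,5](0) P2=[4,3,4,3,2,0](1)
Move 2: P1 pit2 -> P1=[5,3,0,6,4,6](0) P2=[4,3,4,3,2,0](1)
Move 3: P1 pit4 -> P1=[5,3,0,6,0,7](1) P2=[5,4,4,3,2,0](1)
Move 4: P1 pit1 -> P1=[5,0,1,7,0,7](6) P2=[5,0,4,3,2,0](1)
Move 5: P2 pit3 -> P1=[5,0,1,7,0,7](6) P2=[5,0,4,0,3,1](2)
Move 6: P1 pit2 -> P1=[5,0,0,8,0,7](6) P2=[5,0,4,0,3,1](2)

Answer: 6 2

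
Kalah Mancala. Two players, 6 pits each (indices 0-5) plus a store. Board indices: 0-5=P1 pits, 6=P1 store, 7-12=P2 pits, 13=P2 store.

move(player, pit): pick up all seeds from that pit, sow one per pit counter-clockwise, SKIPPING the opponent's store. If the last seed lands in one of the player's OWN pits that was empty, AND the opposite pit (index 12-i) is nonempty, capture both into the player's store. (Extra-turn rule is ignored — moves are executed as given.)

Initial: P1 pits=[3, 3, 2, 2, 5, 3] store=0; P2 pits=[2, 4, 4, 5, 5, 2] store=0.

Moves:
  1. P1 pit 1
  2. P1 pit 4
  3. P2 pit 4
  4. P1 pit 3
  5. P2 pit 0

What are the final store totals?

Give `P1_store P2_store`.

Move 1: P1 pit1 -> P1=[3,0,3,3,6,3](0) P2=[2,4,4,5,5,2](0)
Move 2: P1 pit4 -> P1=[3,0,3,3,0,4](1) P2=[3,5,5,6,5,2](0)
Move 3: P2 pit4 -> P1=[4,1,4,3,0,4](1) P2=[3,5,5,6,0,3](1)
Move 4: P1 pit3 -> P1=[4,1,4,0,1,5](2) P2=[3,5,5,6,0,3](1)
Move 5: P2 pit0 -> P1=[4,1,4,0,1,5](2) P2=[0,6,6,7,0,3](1)

Answer: 2 1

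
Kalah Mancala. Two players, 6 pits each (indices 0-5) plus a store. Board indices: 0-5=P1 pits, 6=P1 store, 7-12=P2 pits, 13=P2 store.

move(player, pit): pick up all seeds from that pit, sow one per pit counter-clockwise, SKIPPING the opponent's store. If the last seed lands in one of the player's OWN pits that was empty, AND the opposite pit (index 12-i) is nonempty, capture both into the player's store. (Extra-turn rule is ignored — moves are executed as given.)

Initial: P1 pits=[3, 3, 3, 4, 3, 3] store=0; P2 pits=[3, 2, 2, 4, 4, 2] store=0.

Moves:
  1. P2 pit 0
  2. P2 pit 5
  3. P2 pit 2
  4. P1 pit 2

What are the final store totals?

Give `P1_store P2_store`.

Move 1: P2 pit0 -> P1=[3,3,3,4,3,3](0) P2=[0,3,3,5,4,2](0)
Move 2: P2 pit5 -> P1=[4,3,3,4,3,3](0) P2=[0,3,3,5,4,0](1)
Move 3: P2 pit2 -> P1=[0,3,3,4,3,3](0) P2=[0,3,0,6,5,0](6)
Move 4: P1 pit2 -> P1=[0,3,0,5,4,4](0) P2=[0,3,0,6,5,0](6)

Answer: 0 6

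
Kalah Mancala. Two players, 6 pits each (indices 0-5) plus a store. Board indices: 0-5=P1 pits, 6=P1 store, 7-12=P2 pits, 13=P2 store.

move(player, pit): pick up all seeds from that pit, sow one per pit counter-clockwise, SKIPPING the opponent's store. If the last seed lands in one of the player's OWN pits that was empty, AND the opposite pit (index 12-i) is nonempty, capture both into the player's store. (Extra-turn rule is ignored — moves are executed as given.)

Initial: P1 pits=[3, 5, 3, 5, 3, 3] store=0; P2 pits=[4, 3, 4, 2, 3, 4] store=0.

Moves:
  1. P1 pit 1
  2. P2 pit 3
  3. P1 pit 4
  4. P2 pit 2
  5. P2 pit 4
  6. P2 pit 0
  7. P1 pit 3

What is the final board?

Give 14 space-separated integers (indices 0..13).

Move 1: P1 pit1 -> P1=[3,0,4,6,4,4](1) P2=[4,3,4,2,3,4](0)
Move 2: P2 pit3 -> P1=[3,0,4,6,4,4](1) P2=[4,3,4,0,4,5](0)
Move 3: P1 pit4 -> P1=[3,0,4,6,0,5](2) P2=[5,4,4,0,4,5](0)
Move 4: P2 pit2 -> P1=[3,0,4,6,0,5](2) P2=[5,4,0,1,5,6](1)
Move 5: P2 pit4 -> P1=[4,1,5,6,0,5](2) P2=[5,4,0,1,0,7](2)
Move 6: P2 pit0 -> P1=[4,1,5,6,0,5](2) P2=[0,5,1,2,1,8](2)
Move 7: P1 pit3 -> P1=[4,1,5,0,1,6](3) P2=[1,6,2,2,1,8](2)

Answer: 4 1 5 0 1 6 3 1 6 2 2 1 8 2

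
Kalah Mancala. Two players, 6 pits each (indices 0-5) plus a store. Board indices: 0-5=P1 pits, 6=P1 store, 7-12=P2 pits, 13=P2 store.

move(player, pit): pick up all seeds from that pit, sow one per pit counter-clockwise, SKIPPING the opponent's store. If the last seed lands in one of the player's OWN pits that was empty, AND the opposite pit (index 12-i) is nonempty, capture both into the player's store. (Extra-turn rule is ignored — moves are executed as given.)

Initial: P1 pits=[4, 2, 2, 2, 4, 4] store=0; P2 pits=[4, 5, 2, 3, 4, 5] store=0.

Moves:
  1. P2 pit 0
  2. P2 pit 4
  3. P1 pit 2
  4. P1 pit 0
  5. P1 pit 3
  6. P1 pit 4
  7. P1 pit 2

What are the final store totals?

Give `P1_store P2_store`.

Move 1: P2 pit0 -> P1=[4,2,2,2,4,4](0) P2=[0,6,3,4,5,5](0)
Move 2: P2 pit4 -> P1=[5,3,3,2,4,4](0) P2=[0,6,3,4,0,6](1)
Move 3: P1 pit2 -> P1=[5,3,0,3,5,5](0) P2=[0,6,3,4,0,6](1)
Move 4: P1 pit0 -> P1=[0,4,1,4,6,6](0) P2=[0,6,3,4,0,6](1)
Move 5: P1 pit3 -> P1=[0,4,1,0,7,7](1) P2=[1,6,3,4,0,6](1)
Move 6: P1 pit4 -> P1=[0,4,1,0,0,8](2) P2=[2,7,4,5,1,6](1)
Move 7: P1 pit2 -> P1=[0,4,0,0,0,8](7) P2=[2,7,0,5,1,6](1)

Answer: 7 1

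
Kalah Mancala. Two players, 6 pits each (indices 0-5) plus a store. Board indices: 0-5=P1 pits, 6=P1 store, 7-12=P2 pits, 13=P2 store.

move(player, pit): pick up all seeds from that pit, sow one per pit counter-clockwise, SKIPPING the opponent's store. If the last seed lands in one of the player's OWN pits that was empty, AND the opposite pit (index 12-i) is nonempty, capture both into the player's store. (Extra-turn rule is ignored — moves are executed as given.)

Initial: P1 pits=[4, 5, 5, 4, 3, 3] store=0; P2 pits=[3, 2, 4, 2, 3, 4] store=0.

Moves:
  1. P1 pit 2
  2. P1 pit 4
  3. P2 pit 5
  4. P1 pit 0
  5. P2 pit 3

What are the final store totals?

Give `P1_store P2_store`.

Answer: 2 1

Derivation:
Move 1: P1 pit2 -> P1=[4,5,0,5,4,4](1) P2=[4,2,4,2,3,4](0)
Move 2: P1 pit4 -> P1=[4,5,0,5,0,5](2) P2=[5,3,4,2,3,4](0)
Move 3: P2 pit5 -> P1=[5,6,1,5,0,5](2) P2=[5,3,4,2,3,0](1)
Move 4: P1 pit0 -> P1=[0,7,2,6,1,6](2) P2=[5,3,4,2,3,0](1)
Move 5: P2 pit3 -> P1=[0,7,2,6,1,6](2) P2=[5,3,4,0,4,1](1)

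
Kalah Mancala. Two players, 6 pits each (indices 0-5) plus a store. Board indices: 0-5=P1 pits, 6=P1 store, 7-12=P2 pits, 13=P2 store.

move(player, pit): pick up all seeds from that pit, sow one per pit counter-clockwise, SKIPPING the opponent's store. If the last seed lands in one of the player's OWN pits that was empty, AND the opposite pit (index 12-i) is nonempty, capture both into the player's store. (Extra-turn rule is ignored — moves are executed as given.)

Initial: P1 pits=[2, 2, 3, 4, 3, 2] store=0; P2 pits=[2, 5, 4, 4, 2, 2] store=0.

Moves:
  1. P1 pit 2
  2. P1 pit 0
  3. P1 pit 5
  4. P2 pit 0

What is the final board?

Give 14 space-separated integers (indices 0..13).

Answer: 0 3 0 5 4 0 6 0 7 5 1 2 2 0

Derivation:
Move 1: P1 pit2 -> P1=[2,2,0,5,4,3](0) P2=[2,5,4,4,2,2](0)
Move 2: P1 pit0 -> P1=[0,3,0,5,4,3](5) P2=[2,5,4,0,2,2](0)
Move 3: P1 pit5 -> P1=[0,3,0,5,4,0](6) P2=[3,6,4,0,2,2](0)
Move 4: P2 pit0 -> P1=[0,3,0,5,4,0](6) P2=[0,7,5,1,2,2](0)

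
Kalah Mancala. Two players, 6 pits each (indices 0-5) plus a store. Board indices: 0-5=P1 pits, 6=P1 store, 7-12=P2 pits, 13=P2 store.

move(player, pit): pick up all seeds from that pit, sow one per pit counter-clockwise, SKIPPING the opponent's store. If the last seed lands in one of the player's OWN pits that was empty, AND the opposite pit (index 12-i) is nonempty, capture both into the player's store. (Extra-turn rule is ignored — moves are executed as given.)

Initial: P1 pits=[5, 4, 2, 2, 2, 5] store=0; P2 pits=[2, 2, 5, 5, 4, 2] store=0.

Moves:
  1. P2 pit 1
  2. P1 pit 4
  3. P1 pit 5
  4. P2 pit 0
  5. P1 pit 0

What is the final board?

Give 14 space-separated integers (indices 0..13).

Move 1: P2 pit1 -> P1=[5,4,2,2,2,5](0) P2=[2,0,6,6,4,2](0)
Move 2: P1 pit4 -> P1=[5,4,2,2,0,6](1) P2=[2,0,6,6,4,2](0)
Move 3: P1 pit5 -> P1=[5,4,2,2,0,0](2) P2=[3,1,7,7,5,2](0)
Move 4: P2 pit0 -> P1=[5,4,2,2,0,0](2) P2=[0,2,8,8,5,2](0)
Move 5: P1 pit0 -> P1=[0,5,3,3,1,1](2) P2=[0,2,8,8,5,2](0)

Answer: 0 5 3 3 1 1 2 0 2 8 8 5 2 0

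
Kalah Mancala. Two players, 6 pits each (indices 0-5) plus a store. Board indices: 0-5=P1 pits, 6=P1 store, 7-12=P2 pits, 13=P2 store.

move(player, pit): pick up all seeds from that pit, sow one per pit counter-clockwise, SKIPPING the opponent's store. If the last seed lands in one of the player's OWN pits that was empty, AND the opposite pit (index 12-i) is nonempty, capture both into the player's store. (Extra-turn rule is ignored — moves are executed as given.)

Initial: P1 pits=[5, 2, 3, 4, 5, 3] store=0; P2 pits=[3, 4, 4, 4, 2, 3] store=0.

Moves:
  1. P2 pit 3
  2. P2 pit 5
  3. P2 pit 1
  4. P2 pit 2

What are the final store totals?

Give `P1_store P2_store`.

Answer: 0 11

Derivation:
Move 1: P2 pit3 -> P1=[6,2,3,4,5,3](0) P2=[3,4,4,0,3,4](1)
Move 2: P2 pit5 -> P1=[7,3,4,4,5,3](0) P2=[3,4,4,0,3,0](2)
Move 3: P2 pit1 -> P1=[0,3,4,4,5,3](0) P2=[3,0,5,1,4,0](10)
Move 4: P2 pit2 -> P1=[1,3,4,4,5,3](0) P2=[3,0,0,2,5,1](11)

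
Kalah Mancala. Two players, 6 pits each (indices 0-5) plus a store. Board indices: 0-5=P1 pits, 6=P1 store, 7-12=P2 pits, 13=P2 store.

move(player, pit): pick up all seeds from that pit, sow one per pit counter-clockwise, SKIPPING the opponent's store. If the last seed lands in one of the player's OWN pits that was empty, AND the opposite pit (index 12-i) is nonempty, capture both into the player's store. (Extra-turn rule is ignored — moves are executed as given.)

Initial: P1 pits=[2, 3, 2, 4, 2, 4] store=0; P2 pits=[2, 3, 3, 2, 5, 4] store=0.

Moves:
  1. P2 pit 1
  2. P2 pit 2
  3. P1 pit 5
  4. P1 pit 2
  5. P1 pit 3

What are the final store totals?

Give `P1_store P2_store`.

Answer: 2 1

Derivation:
Move 1: P2 pit1 -> P1=[2,3,2,4,2,4](0) P2=[2,0,4,3,6,4](0)
Move 2: P2 pit2 -> P1=[2,3,2,4,2,4](0) P2=[2,0,0,4,7,5](1)
Move 3: P1 pit5 -> P1=[2,3,2,4,2,0](1) P2=[3,1,1,4,7,5](1)
Move 4: P1 pit2 -> P1=[2,3,0,5,3,0](1) P2=[3,1,1,4,7,5](1)
Move 5: P1 pit3 -> P1=[2,3,0,0,4,1](2) P2=[4,2,1,4,7,5](1)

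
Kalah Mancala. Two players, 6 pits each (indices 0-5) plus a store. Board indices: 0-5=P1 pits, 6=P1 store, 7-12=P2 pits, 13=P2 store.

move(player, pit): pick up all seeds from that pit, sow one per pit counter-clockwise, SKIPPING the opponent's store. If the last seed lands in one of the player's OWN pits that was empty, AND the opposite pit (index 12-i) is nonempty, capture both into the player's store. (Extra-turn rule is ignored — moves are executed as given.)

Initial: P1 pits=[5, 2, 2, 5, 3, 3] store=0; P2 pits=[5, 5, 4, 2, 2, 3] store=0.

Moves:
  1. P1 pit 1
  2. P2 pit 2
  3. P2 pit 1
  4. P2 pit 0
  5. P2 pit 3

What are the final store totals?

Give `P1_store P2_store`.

Answer: 0 3

Derivation:
Move 1: P1 pit1 -> P1=[5,0,3,6,3,3](0) P2=[5,5,4,2,2,3](0)
Move 2: P2 pit2 -> P1=[5,0,3,6,3,3](0) P2=[5,5,0,3,3,4](1)
Move 3: P2 pit1 -> P1=[5,0,3,6,3,3](0) P2=[5,0,1,4,4,5](2)
Move 4: P2 pit0 -> P1=[5,0,3,6,3,3](0) P2=[0,1,2,5,5,6](2)
Move 5: P2 pit3 -> P1=[6,1,3,6,3,3](0) P2=[0,1,2,0,6,7](3)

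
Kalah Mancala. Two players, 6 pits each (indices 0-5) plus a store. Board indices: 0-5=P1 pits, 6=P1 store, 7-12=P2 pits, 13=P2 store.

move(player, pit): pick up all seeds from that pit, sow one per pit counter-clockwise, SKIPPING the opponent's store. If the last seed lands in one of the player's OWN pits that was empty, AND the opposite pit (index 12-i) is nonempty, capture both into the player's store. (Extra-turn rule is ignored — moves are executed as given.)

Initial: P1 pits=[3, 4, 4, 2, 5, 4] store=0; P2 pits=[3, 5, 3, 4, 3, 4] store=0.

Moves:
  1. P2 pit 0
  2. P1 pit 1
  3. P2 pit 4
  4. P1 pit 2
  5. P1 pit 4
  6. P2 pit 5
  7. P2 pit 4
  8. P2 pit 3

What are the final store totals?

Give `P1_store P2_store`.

Move 1: P2 pit0 -> P1=[3,4,4,2,5,4](0) P2=[0,6,4,5,3,4](0)
Move 2: P1 pit1 -> P1=[3,0,5,3,6,5](0) P2=[0,6,4,5,3,4](0)
Move 3: P2 pit4 -> P1=[4,0,5,3,6,5](0) P2=[0,6,4,5,0,5](1)
Move 4: P1 pit2 -> P1=[4,0,0,4,7,6](1) P2=[1,6,4,5,0,5](1)
Move 5: P1 pit4 -> P1=[4,0,0,4,0,7](2) P2=[2,7,5,6,1,5](1)
Move 6: P2 pit5 -> P1=[5,1,1,5,0,7](2) P2=[2,7,5,6,1,0](2)
Move 7: P2 pit4 -> P1=[0,1,1,5,0,7](2) P2=[2,7,5,6,0,0](8)
Move 8: P2 pit3 -> P1=[1,2,2,5,0,7](2) P2=[2,7,5,0,1,1](9)

Answer: 2 9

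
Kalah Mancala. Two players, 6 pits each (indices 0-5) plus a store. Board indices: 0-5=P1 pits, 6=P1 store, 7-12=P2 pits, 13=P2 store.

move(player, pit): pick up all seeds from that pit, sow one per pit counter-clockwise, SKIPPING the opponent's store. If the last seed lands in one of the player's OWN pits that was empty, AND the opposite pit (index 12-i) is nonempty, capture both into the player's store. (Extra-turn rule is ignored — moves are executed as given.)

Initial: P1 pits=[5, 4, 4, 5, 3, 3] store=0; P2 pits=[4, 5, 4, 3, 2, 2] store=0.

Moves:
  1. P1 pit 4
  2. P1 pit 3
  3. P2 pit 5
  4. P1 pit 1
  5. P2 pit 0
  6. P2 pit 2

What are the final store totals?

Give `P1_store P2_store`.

Move 1: P1 pit4 -> P1=[5,4,4,5,0,4](1) P2=[5,5,4,3,2,2](0)
Move 2: P1 pit3 -> P1=[5,4,4,0,1,5](2) P2=[6,6,4,3,2,2](0)
Move 3: P2 pit5 -> P1=[6,4,4,0,1,5](2) P2=[6,6,4,3,2,0](1)
Move 4: P1 pit1 -> P1=[6,0,5,1,2,6](2) P2=[6,6,4,3,2,0](1)
Move 5: P2 pit0 -> P1=[6,0,5,1,2,6](2) P2=[0,7,5,4,3,1](2)
Move 6: P2 pit2 -> P1=[7,0,5,1,2,6](2) P2=[0,7,0,5,4,2](3)

Answer: 2 3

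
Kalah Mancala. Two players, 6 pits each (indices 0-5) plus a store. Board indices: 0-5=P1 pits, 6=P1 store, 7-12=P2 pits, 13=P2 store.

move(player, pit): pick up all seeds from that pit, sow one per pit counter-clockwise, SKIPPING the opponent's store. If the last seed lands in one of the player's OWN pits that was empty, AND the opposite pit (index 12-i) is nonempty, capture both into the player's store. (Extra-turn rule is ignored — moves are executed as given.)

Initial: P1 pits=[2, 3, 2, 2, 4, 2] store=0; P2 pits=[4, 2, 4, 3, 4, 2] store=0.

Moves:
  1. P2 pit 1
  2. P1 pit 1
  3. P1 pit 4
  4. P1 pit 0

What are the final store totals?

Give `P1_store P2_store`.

Move 1: P2 pit1 -> P1=[2,3,2,2,4,2](0) P2=[4,0,5,4,4,2](0)
Move 2: P1 pit1 -> P1=[2,0,3,3,5,2](0) P2=[4,0,5,4,4,2](0)
Move 3: P1 pit4 -> P1=[2,0,3,3,0,3](1) P2=[5,1,6,4,4,2](0)
Move 4: P1 pit0 -> P1=[0,1,4,3,0,3](1) P2=[5,1,6,4,4,2](0)

Answer: 1 0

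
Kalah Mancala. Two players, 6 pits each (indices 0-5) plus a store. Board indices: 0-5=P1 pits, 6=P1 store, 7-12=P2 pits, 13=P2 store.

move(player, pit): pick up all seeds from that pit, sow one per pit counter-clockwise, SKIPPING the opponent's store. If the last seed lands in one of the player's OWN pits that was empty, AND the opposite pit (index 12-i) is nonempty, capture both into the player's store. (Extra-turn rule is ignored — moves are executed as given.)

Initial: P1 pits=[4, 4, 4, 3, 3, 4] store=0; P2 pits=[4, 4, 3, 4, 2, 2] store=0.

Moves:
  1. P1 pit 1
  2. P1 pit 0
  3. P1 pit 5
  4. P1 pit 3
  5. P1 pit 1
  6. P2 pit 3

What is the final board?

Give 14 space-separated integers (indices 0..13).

Move 1: P1 pit1 -> P1=[4,0,5,4,4,5](0) P2=[4,4,3,4,2,2](0)
Move 2: P1 pit0 -> P1=[0,1,6,5,5,5](0) P2=[4,4,3,4,2,2](0)
Move 3: P1 pit5 -> P1=[0,1,6,5,5,0](1) P2=[5,5,4,5,2,2](0)
Move 4: P1 pit3 -> P1=[0,1,6,0,6,1](2) P2=[6,6,4,5,2,2](0)
Move 5: P1 pit1 -> P1=[0,0,7,0,6,1](2) P2=[6,6,4,5,2,2](0)
Move 6: P2 pit3 -> P1=[1,1,7,0,6,1](2) P2=[6,6,4,0,3,3](1)

Answer: 1 1 7 0 6 1 2 6 6 4 0 3 3 1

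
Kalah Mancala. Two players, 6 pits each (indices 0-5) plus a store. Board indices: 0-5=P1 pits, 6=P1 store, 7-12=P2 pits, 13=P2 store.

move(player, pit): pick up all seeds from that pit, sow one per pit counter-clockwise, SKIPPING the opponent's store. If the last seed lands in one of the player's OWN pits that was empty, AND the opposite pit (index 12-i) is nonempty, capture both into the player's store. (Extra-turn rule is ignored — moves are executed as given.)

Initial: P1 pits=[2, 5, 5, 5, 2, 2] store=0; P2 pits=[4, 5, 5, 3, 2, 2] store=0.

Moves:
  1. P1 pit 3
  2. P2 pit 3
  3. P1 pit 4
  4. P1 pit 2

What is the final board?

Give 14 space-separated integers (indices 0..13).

Move 1: P1 pit3 -> P1=[2,5,5,0,3,3](1) P2=[5,6,5,3,2,2](0)
Move 2: P2 pit3 -> P1=[2,5,5,0,3,3](1) P2=[5,6,5,0,3,3](1)
Move 3: P1 pit4 -> P1=[2,5,5,0,0,4](2) P2=[6,6,5,0,3,3](1)
Move 4: P1 pit2 -> P1=[2,5,0,1,1,5](3) P2=[7,6,5,0,3,3](1)

Answer: 2 5 0 1 1 5 3 7 6 5 0 3 3 1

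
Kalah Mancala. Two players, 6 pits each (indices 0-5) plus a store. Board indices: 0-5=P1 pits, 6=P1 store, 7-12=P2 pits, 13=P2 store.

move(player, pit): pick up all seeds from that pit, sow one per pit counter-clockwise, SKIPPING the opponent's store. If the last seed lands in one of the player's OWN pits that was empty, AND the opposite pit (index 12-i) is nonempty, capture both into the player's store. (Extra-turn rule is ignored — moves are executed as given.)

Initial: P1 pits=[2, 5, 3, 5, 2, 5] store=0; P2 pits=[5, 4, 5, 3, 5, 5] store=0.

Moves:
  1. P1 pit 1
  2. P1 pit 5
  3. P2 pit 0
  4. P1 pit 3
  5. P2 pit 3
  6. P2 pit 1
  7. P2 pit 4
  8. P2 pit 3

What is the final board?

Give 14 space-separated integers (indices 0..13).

Move 1: P1 pit1 -> P1=[2,0,4,6,3,6](1) P2=[5,4,5,3,5,5](0)
Move 2: P1 pit5 -> P1=[2,0,4,6,3,0](2) P2=[6,5,6,4,6,5](0)
Move 3: P2 pit0 -> P1=[2,0,4,6,3,0](2) P2=[0,6,7,5,7,6](1)
Move 4: P1 pit3 -> P1=[2,0,4,0,4,1](3) P2=[1,7,8,5,7,6](1)
Move 5: P2 pit3 -> P1=[3,1,4,0,4,1](3) P2=[1,7,8,0,8,7](2)
Move 6: P2 pit1 -> P1=[4,2,4,0,4,1](3) P2=[1,0,9,1,9,8](3)
Move 7: P2 pit4 -> P1=[5,3,5,1,5,2](3) P2=[2,0,9,1,0,9](4)
Move 8: P2 pit3 -> P1=[5,0,5,1,5,2](3) P2=[2,0,9,0,0,9](8)

Answer: 5 0 5 1 5 2 3 2 0 9 0 0 9 8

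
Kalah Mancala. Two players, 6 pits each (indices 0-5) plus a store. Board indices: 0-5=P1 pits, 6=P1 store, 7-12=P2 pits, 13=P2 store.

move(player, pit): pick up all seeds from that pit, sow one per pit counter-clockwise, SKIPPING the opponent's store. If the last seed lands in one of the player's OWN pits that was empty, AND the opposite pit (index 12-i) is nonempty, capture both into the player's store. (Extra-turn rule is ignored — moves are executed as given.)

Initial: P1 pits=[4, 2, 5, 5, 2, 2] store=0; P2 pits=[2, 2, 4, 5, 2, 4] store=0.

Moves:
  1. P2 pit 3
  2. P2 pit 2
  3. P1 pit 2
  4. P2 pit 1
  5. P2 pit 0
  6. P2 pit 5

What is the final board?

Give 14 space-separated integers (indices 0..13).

Answer: 6 4 1 7 4 3 1 0 1 2 3 4 0 3

Derivation:
Move 1: P2 pit3 -> P1=[5,3,5,5,2,2](0) P2=[2,2,4,0,3,5](1)
Move 2: P2 pit2 -> P1=[5,3,5,5,2,2](0) P2=[2,2,0,1,4,6](2)
Move 3: P1 pit2 -> P1=[5,3,0,6,3,3](1) P2=[3,2,0,1,4,6](2)
Move 4: P2 pit1 -> P1=[5,3,0,6,3,3](1) P2=[3,0,1,2,4,6](2)
Move 5: P2 pit0 -> P1=[5,3,0,6,3,3](1) P2=[0,1,2,3,4,6](2)
Move 6: P2 pit5 -> P1=[6,4,1,7,4,3](1) P2=[0,1,2,3,4,0](3)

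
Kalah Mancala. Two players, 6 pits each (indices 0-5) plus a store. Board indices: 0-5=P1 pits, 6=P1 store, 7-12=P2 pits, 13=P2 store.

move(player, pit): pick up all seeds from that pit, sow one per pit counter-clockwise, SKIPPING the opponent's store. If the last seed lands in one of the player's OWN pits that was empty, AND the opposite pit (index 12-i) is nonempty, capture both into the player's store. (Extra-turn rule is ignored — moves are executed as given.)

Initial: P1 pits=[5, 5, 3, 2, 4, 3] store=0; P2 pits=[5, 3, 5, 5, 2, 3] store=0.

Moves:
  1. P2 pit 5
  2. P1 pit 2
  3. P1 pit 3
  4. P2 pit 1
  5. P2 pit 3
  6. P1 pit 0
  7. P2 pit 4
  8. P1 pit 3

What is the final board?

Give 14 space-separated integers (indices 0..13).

Answer: 1 9 2 0 8 6 2 6 0 6 0 0 2 3

Derivation:
Move 1: P2 pit5 -> P1=[6,6,3,2,4,3](0) P2=[5,3,5,5,2,0](1)
Move 2: P1 pit2 -> P1=[6,6,0,3,5,4](0) P2=[5,3,5,5,2,0](1)
Move 3: P1 pit3 -> P1=[6,6,0,0,6,5](1) P2=[5,3,5,5,2,0](1)
Move 4: P2 pit1 -> P1=[6,6,0,0,6,5](1) P2=[5,0,6,6,3,0](1)
Move 5: P2 pit3 -> P1=[7,7,1,0,6,5](1) P2=[5,0,6,0,4,1](2)
Move 6: P1 pit0 -> P1=[0,8,2,1,7,6](2) P2=[6,0,6,0,4,1](2)
Move 7: P2 pit4 -> P1=[1,9,2,1,7,6](2) P2=[6,0,6,0,0,2](3)
Move 8: P1 pit3 -> P1=[1,9,2,0,8,6](2) P2=[6,0,6,0,0,2](3)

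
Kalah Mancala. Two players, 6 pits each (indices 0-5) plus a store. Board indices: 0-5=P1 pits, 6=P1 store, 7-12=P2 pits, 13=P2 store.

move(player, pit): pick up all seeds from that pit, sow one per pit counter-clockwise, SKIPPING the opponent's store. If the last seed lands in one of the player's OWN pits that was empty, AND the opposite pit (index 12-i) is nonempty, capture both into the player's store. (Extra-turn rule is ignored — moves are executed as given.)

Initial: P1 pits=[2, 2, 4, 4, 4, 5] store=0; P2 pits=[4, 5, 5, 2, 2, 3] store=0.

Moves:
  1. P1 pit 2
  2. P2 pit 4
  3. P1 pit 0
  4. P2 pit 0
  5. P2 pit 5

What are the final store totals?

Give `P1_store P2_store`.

Answer: 4 6

Derivation:
Move 1: P1 pit2 -> P1=[2,2,0,5,5,6](1) P2=[4,5,5,2,2,3](0)
Move 2: P2 pit4 -> P1=[2,2,0,5,5,6](1) P2=[4,5,5,2,0,4](1)
Move 3: P1 pit0 -> P1=[0,3,0,5,5,6](4) P2=[4,5,5,0,0,4](1)
Move 4: P2 pit0 -> P1=[0,0,0,5,5,6](4) P2=[0,6,6,1,0,4](5)
Move 5: P2 pit5 -> P1=[1,1,1,5,5,6](4) P2=[0,6,6,1,0,0](6)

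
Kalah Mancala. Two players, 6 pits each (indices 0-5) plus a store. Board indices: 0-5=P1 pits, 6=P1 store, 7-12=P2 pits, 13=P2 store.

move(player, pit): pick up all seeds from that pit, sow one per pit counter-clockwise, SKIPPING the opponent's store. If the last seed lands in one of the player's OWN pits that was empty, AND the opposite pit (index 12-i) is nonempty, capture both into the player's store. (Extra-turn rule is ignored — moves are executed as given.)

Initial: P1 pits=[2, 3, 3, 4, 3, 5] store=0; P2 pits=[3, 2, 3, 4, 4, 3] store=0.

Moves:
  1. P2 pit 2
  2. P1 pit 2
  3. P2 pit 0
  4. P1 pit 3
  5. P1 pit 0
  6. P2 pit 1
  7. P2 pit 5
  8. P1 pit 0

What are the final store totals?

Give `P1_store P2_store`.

Answer: 8 1

Derivation:
Move 1: P2 pit2 -> P1=[2,3,3,4,3,5](0) P2=[3,2,0,5,5,4](0)
Move 2: P1 pit2 -> P1=[2,3,0,5,4,6](0) P2=[3,2,0,5,5,4](0)
Move 3: P2 pit0 -> P1=[2,3,0,5,4,6](0) P2=[0,3,1,6,5,4](0)
Move 4: P1 pit3 -> P1=[2,3,0,0,5,7](1) P2=[1,4,1,6,5,4](0)
Move 5: P1 pit0 -> P1=[0,4,0,0,5,7](8) P2=[1,4,1,0,5,4](0)
Move 6: P2 pit1 -> P1=[0,4,0,0,5,7](8) P2=[1,0,2,1,6,5](0)
Move 7: P2 pit5 -> P1=[1,5,1,1,5,7](8) P2=[1,0,2,1,6,0](1)
Move 8: P1 pit0 -> P1=[0,6,1,1,5,7](8) P2=[1,0,2,1,6,0](1)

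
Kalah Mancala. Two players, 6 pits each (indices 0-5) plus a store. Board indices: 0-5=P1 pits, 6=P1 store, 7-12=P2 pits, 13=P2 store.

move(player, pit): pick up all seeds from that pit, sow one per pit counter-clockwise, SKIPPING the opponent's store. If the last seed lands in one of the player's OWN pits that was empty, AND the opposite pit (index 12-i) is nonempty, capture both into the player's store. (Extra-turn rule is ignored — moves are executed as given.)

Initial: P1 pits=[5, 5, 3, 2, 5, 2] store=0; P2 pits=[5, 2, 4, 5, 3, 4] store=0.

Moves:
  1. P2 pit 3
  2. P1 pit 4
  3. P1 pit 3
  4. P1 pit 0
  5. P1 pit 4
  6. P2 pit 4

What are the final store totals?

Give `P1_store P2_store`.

Answer: 3 2

Derivation:
Move 1: P2 pit3 -> P1=[6,6,3,2,5,2](0) P2=[5,2,4,0,4,5](1)
Move 2: P1 pit4 -> P1=[6,6,3,2,0,3](1) P2=[6,3,5,0,4,5](1)
Move 3: P1 pit3 -> P1=[6,6,3,0,1,4](1) P2=[6,3,5,0,4,5](1)
Move 4: P1 pit0 -> P1=[0,7,4,1,2,5](2) P2=[6,3,5,0,4,5](1)
Move 5: P1 pit4 -> P1=[0,7,4,1,0,6](3) P2=[6,3,5,0,4,5](1)
Move 6: P2 pit4 -> P1=[1,8,4,1,0,6](3) P2=[6,3,5,0,0,6](2)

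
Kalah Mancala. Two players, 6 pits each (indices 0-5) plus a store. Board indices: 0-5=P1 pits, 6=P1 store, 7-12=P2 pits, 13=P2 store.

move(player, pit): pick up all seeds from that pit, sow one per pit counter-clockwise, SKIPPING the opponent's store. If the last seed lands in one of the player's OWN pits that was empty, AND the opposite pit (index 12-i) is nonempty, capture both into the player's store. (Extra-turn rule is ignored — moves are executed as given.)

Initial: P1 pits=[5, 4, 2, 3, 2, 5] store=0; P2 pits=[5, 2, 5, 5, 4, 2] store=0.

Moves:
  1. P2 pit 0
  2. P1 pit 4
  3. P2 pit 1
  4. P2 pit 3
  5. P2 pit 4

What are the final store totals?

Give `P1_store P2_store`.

Move 1: P2 pit0 -> P1=[5,4,2,3,2,5](0) P2=[0,3,6,6,5,3](0)
Move 2: P1 pit4 -> P1=[5,4,2,3,0,6](1) P2=[0,3,6,6,5,3](0)
Move 3: P2 pit1 -> P1=[5,4,2,3,0,6](1) P2=[0,0,7,7,6,3](0)
Move 4: P2 pit3 -> P1=[6,5,3,4,0,6](1) P2=[0,0,7,0,7,4](1)
Move 5: P2 pit4 -> P1=[7,6,4,5,1,6](1) P2=[0,0,7,0,0,5](2)

Answer: 1 2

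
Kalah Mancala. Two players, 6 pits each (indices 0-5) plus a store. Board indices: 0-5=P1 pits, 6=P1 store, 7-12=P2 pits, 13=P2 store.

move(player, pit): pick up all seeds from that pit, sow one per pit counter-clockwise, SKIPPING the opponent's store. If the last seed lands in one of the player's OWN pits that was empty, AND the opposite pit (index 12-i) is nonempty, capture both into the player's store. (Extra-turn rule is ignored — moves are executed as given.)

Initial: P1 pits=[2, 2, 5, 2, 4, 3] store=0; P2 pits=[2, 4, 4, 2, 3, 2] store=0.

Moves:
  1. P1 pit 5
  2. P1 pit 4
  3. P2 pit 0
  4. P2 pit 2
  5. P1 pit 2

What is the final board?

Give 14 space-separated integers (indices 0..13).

Answer: 3 2 0 3 1 2 3 1 7 0 4 5 3 1

Derivation:
Move 1: P1 pit5 -> P1=[2,2,5,2,4,0](1) P2=[3,5,4,2,3,2](0)
Move 2: P1 pit4 -> P1=[2,2,5,2,0,1](2) P2=[4,6,4,2,3,2](0)
Move 3: P2 pit0 -> P1=[2,2,5,2,0,1](2) P2=[0,7,5,3,4,2](0)
Move 4: P2 pit2 -> P1=[3,2,5,2,0,1](2) P2=[0,7,0,4,5,3](1)
Move 5: P1 pit2 -> P1=[3,2,0,3,1,2](3) P2=[1,7,0,4,5,3](1)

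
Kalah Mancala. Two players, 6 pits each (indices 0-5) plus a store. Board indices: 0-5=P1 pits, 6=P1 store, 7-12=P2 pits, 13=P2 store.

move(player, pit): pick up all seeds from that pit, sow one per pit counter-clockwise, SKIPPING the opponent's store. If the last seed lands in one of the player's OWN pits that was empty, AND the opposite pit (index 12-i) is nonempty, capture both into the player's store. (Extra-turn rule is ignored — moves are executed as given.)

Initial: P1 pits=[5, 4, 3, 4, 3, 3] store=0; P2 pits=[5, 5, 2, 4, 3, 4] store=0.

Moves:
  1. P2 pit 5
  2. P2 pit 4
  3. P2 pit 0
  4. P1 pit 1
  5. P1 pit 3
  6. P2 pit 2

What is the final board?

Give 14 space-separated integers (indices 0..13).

Answer: 7 0 5 0 5 5 2 1 7 0 6 2 3 2

Derivation:
Move 1: P2 pit5 -> P1=[6,5,4,4,3,3](0) P2=[5,5,2,4,3,0](1)
Move 2: P2 pit4 -> P1=[7,5,4,4,3,3](0) P2=[5,5,2,4,0,1](2)
Move 3: P2 pit0 -> P1=[7,5,4,4,3,3](0) P2=[0,6,3,5,1,2](2)
Move 4: P1 pit1 -> P1=[7,0,5,5,4,4](1) P2=[0,6,3,5,1,2](2)
Move 5: P1 pit3 -> P1=[7,0,5,0,5,5](2) P2=[1,7,3,5,1,2](2)
Move 6: P2 pit2 -> P1=[7,0,5,0,5,5](2) P2=[1,7,0,6,2,3](2)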